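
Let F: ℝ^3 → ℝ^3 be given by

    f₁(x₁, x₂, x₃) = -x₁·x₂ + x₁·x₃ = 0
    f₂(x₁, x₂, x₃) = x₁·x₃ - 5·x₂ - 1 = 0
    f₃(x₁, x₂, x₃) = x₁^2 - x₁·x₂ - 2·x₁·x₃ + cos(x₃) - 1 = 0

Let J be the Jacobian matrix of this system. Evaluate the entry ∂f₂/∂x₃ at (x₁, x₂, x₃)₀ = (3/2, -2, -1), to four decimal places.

∂f₂/∂x₃ = x₁.
At (3/2, -2, -1) this is 1.5000.

1.5000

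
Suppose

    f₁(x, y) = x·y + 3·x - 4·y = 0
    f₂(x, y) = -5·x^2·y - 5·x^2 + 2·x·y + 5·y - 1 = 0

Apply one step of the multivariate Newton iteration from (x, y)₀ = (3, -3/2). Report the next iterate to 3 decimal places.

At (3, -3/2): F = (10.500, 5.000).
Jacobian J = [[y + 3, x - 4], [-10·x·y - 10·x + 2·y, -5·x^2 + 2·x + 5]].
At the point, J = [[1.500, -1.000], [12.000, -34.000]] (det J = -39.000).
Solving J·Δ = −F gives Δ = (-9.026, -3.038).
Then the next iterate is (x, y)₁ = (-6.026, -4.538).

(-6.026, -4.538)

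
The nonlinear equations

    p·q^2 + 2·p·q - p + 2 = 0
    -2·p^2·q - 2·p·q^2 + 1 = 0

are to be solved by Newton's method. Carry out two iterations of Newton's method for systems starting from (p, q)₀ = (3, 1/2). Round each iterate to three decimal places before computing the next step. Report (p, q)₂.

(2.451, 0.101)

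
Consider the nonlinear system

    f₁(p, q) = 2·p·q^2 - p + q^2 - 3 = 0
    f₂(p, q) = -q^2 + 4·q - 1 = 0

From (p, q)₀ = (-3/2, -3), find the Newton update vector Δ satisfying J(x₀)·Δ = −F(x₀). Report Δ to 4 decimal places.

(-0.4059, 2.2000)

At (-3/2, -3): F = (-19.5000, -22.0000).
Jacobian J = [[2·q^2 - 1, 4·p·q + 2·q], [0, -2·q + 4]].
At the point, J = [[17.0000, 12.0000], [0.0000, 10.0000]] (det J = 170.0000).
Solving J·Δ = −F gives Δ = (-0.4059, 2.2000).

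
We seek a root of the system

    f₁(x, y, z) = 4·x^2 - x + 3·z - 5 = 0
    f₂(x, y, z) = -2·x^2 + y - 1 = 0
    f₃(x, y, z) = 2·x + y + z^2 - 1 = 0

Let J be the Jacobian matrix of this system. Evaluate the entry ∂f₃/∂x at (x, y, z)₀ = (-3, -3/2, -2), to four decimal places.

∂f₃/∂x = 2.
At (-3, -3/2, -2) this is 2.0000.

2.0000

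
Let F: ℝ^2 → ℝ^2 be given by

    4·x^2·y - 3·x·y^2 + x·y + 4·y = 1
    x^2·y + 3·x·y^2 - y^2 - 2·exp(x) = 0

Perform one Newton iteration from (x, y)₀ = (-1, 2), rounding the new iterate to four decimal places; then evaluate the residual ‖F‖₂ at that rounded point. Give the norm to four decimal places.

8.9632

At (-1, 2): F = (25.0000, -14.735759).
Jacobian J = [[8·x·y - 3·y^2 + y, 4·x^2 - 6·x·y + x + 4], [2·x·y + 3·y^2 - 2·exp(x), x^2 + 6·x·y - 2·y]].
At the point, J = [[-26.0000, 19.0000], [7.264241, -15.0000]] (det J = 251.979419).
Solving J·Δ = −F gives Δ = (0.3771, -0.7998).
Then the next iterate is (x, y)₁ = (-0.6229, 1.2002).
Re-evaluating at (-0.6229, 1.2002): F = (7.607752, -4.739396), so ‖F‖₂ = 8.9632.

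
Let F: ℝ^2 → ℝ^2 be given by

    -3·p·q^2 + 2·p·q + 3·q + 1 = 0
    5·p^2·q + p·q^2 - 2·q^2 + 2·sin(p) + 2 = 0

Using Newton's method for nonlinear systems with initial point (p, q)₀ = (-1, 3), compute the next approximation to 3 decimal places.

(-0.722, 1.676)

At (-1, 3): F = (31.000, -11.68294).
Jacobian J = [[-3·q^2 + 2·q, -6·p·q + 2·p + 3], [10·p·q + q^2 + 2·cos(p), 5·p^2 + 2·p·q - 4·q]].
At the point, J = [[-21.000, 19.000], [-19.91940, -13.000]] (det J = 651.46851).
Solving J·Δ = −F gives Δ = (0.278, -1.324).
Then the next iterate is (p, q)₁ = (-0.722, 1.676).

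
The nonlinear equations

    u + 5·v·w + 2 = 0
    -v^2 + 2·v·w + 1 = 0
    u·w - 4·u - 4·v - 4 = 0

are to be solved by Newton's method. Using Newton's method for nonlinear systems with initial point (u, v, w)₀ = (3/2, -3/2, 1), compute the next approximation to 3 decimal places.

At (3/2, -3/2, 1): F = (-4.000, -4.250, -2.500).
Jacobian J = [[1, 5·w, 5·v], [0, -2·v + 2·w, 2·v], [w - 4, -4, u]].
At the point, J = [[1.000, 5.000, -7.500], [0.000, 5.000, -3.000], [-3.000, -4.000, 1.500]] (det J = -72.000).
Solving J·Δ = −F gives Δ = (-1.859, 0.635, -0.358).
Then the next iterate is (u, v, w)₁ = (-0.359, -0.865, 0.642).

(-0.359, -0.865, 0.642)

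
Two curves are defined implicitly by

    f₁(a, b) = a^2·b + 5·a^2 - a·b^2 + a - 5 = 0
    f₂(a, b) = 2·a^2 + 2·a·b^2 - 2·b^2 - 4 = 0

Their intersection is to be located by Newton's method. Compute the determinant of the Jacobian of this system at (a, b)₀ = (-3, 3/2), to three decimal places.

1101.000

J = [[2·a·b + 10·a - b^2 + 1, a^2 - 2·a·b], [4·a + 2·b^2, 4·a·b - 4·b]].
At the point, J = [[-40.250, 18.000], [-7.500, -24.000]].
det J = 1101.000.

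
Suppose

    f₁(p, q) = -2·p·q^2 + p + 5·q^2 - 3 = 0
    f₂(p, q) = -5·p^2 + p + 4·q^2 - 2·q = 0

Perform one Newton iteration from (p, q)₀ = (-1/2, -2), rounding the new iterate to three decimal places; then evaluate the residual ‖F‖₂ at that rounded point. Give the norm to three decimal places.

At (-1/2, -2): F = (20.500, 18.250).
Jacobian J = [[-2·q^2 + 1, -4·p·q + 10·q], [-10·p + 1, 8·q - 2]].
At the point, J = [[-7.000, -24.000], [6.000, -18.000]] (det J = 270.000).
Solving J·Δ = −F gives Δ = (-0.256, 0.929).
Then the next iterate is (p, q)₁ = (-0.756, -1.071).
Re-evaluating at (-0.756, -1.071): F = (3.71353, 3.11648), so ‖F‖₂ = 4.848.

4.848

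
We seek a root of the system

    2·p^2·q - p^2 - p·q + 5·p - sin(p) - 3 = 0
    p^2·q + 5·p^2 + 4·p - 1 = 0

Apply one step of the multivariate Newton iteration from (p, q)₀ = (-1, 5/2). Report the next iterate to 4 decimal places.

(-0.6974, 3.3288)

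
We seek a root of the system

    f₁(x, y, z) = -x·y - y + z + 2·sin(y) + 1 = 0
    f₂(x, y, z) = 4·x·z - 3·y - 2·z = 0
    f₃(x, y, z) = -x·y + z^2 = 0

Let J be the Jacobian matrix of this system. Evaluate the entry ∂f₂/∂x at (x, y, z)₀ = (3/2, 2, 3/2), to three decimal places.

6.000

∂f₂/∂x = 4·z.
At (3/2, 2, 3/2) this is 6.000.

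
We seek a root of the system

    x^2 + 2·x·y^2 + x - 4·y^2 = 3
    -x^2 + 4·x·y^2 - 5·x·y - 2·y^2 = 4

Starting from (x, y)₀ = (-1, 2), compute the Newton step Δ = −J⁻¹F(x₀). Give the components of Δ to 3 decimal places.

(-0.966, -1.407)

At (-1, 2): F = (-27.000, -19.000).
Jacobian J = [[2·x + 2·y^2 + 1, 4·x·y - 8·y], [-2·x + 4·y^2 - 5·y, 8·x·y - 5·x - 4·y]].
At the point, J = [[7.000, -24.000], [8.000, -19.000]] (det J = 59.000).
Solving J·Δ = −F gives Δ = (-0.966, -1.407).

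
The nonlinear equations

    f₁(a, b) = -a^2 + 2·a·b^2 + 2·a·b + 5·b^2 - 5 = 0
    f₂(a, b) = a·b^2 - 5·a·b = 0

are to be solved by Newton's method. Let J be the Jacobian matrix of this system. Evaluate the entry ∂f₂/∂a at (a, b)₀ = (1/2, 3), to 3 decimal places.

∂f₂/∂a = b^2 - 5·b.
At (1/2, 3) this is -6.000.

-6.000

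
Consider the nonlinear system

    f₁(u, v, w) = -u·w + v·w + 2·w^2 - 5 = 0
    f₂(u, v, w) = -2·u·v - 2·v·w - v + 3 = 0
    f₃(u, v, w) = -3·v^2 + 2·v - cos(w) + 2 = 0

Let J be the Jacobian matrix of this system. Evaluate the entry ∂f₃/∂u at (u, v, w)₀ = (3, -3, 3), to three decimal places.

0.000

∂f₃/∂u = 0.
At (3, -3, 3) this is 0.000.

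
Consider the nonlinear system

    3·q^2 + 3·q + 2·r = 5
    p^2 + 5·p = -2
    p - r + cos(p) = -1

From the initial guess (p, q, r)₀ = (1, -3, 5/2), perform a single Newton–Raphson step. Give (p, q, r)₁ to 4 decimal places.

At (1, -3, 5/2): F = (18.0000, 8.0000, 0.040302).
Jacobian J = [[0, 6·q + 3, 2], [2·p + 5, 0, 0], [-sin(p) + 1, 0, -1]].
At the point, J = [[0.0000, -15.0000, 2.0000], [7.0000, 0.0000, 0.0000], [0.158529, 0.0000, -1.0000]] (det J = -105.0000).
Solving J·Δ = −F gives Δ = (-1.1429, 1.1812, -0.1409).
Then the next iterate is (p, q, r)₁ = (-0.1429, -1.8188, 2.3591).

(-0.1429, -1.8188, 2.3591)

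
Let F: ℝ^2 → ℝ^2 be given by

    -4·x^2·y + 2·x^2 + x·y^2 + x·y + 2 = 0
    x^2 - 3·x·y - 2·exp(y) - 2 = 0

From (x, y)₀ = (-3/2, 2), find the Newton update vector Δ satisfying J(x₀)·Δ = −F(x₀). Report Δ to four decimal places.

(0.3024, -0.8026)

At (-3/2, 2): F = (-20.5000, -5.528112).
Jacobian J = [[-8·x·y + 4·x + y^2 + y, -4·x^2 + 2·x·y + x], [2·x - 3·y, -3·x - 2·exp(y)]].
At the point, J = [[24.0000, -16.5000], [-9.0000, -10.278112]] (det J = -395.174693).
Solving J·Δ = −F gives Δ = (0.3024, -0.8026).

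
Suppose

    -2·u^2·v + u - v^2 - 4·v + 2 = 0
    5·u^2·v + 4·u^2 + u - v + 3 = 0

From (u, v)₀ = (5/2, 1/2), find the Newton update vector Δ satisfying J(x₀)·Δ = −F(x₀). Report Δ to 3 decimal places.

At (5/2, 1/2): F = (-4.000, 45.625).
Jacobian J = [[-4·u·v + 1, -2·u^2 - 2·v - 4], [10·u·v + 8·u + 1, 5·u^2 - 1]].
At the point, J = [[-4.000, -17.500], [33.500, 30.250]] (det J = 465.250).
Solving J·Δ = −F gives Δ = (-1.456, 0.104).

(-1.456, 0.104)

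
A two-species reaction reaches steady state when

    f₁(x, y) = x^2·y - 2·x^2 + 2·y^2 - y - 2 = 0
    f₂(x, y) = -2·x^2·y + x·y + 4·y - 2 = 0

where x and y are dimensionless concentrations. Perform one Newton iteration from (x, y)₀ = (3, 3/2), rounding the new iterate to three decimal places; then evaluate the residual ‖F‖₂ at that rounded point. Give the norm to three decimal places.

3.786

At (3, 3/2): F = (-3.500, -18.500).
Jacobian J = [[2·x·y - 4·x, x^2 + 4·y - 1], [-4·x·y + y, -2·x^2 + x + 4]].
At the point, J = [[-3.000, 14.000], [-16.500, -11.000]] (det J = 264.000).
Solving J·Δ = −F gives Δ = (-1.127, 0.009).
Then the next iterate is (x, y)₁ = (1.873, 1.509).
Re-evaluating at (1.873, 1.509): F = (-0.67733, -3.72518), so ‖F‖₂ = 3.786.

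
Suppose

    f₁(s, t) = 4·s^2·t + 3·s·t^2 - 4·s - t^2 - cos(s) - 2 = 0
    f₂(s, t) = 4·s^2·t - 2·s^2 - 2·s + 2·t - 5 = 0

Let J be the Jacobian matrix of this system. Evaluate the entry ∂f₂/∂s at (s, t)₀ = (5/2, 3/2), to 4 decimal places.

18.0000

∂f₂/∂s = 8·s·t - 4·s - 2.
At (5/2, 3/2) this is 18.0000.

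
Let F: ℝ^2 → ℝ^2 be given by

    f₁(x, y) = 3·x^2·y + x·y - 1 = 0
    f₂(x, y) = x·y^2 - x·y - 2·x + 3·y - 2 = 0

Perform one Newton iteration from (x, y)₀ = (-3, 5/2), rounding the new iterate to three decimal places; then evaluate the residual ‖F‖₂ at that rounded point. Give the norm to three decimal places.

At (-3, 5/2): F = (59.000, 0.250).
Jacobian J = [[6·x·y + y, 3·x^2 + x], [y^2 - y - 2, 2·x·y - x + 3]].
At the point, J = [[-42.500, 24.000], [1.750, -9.000]] (det J = 340.500).
Solving J·Δ = −F gives Δ = (1.577, 0.334).
Then the next iterate is (x, y)₁ = (-1.423, 2.834).
Re-evaluating at (-1.423, 2.834): F = (12.18316, 1.95188), so ‖F‖₂ = 12.339.

12.339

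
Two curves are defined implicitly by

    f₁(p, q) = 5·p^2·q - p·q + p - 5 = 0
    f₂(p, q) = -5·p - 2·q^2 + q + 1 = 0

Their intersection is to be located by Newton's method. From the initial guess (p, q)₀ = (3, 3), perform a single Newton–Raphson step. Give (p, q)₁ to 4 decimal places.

(2.8074, 0.4512)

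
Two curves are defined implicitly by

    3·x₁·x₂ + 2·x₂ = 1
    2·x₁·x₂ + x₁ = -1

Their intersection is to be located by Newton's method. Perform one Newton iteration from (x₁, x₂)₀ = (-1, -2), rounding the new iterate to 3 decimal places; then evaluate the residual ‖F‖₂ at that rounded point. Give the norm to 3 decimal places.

At (-1, -2): F = (1.000, 4.000).
Jacobian J = [[3·x₂, 3·x₁ + 2], [2·x₂ + 1, 2·x₁]].
At the point, J = [[-6.000, -1.000], [-3.000, -2.000]] (det J = 9.000).
Solving J·Δ = −F gives Δ = (-0.222, 2.333).
Then the next iterate is (x₁, x₂)₁ = (-1.222, 0.333).
Re-evaluating at (-1.222, 0.333): F = (-1.55478, -1.03585), so ‖F‖₂ = 1.868.

1.868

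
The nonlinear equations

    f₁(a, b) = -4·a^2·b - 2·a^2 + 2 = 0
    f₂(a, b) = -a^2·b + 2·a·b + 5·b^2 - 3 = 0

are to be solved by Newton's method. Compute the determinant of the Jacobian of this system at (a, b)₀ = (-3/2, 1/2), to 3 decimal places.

J = [[-8·a·b - 4·a, -4·a^2], [-2·a·b + 2·b, -a^2 + 2·a + 10·b]].
At the point, J = [[12.000, -9.000], [2.500, -0.250]].
det J = 19.500.

19.500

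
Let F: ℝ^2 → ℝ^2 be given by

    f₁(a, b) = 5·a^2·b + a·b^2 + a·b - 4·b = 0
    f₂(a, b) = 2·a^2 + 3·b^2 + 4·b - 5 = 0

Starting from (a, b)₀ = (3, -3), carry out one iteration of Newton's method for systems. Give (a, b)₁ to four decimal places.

(2.1412, -1.7361)

At (3, -3): F = (-105.0000, 28.0000).
Jacobian J = [[10·a·b + b^2 + b, 5·a^2 + 2·a·b + a - 4], [4·a, 6·b + 4]].
At the point, J = [[-84.0000, 26.0000], [12.0000, -14.0000]] (det J = 864.0000).
Solving J·Δ = −F gives Δ = (-0.8588, 1.2639).
Then the next iterate is (a, b)₁ = (2.1412, -1.7361).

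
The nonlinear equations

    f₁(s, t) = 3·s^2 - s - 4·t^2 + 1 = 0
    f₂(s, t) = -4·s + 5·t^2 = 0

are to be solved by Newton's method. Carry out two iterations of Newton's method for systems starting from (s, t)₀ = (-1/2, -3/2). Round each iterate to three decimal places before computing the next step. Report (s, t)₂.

(0.250, -0.511)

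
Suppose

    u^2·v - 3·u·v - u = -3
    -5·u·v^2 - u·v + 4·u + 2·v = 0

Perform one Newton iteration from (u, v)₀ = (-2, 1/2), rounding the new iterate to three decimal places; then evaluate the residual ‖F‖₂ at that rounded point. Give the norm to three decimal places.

3.052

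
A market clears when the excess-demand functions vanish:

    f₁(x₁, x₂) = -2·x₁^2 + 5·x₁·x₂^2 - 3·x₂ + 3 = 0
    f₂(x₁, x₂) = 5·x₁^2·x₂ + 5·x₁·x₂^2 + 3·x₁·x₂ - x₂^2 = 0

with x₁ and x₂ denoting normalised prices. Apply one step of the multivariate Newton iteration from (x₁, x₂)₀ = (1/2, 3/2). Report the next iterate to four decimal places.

At (1/2, 3/2): F = (3.6250, 7.5000).
Jacobian J = [[-4·x₁ + 5·x₂^2, 10·x₁·x₂ - 3], [10·x₁·x₂ + 5·x₂^2 + 3·x₂, 5·x₁^2 + 10·x₁·x₂ + 3·x₁ - 2·x₂]].
At the point, J = [[9.2500, 4.5000], [23.2500, 7.2500]] (det J = -37.5625).
Solving J·Δ = −F gives Δ = (-0.1988, -0.3968).
Then the next iterate is (x₁, x₂)₁ = (0.3012, 1.1032).

(0.3012, 1.1032)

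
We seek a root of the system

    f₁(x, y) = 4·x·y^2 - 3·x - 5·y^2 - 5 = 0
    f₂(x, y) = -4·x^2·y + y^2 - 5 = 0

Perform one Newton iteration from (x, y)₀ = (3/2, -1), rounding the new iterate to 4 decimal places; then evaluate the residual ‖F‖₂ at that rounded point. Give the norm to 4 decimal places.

3076.1715

At (3/2, -1): F = (-8.5000, 5.0000).
Jacobian J = [[4·y^2 - 3, 8·x·y - 10·y], [-8·x·y, -4·x^2 + 2·y]].
At the point, J = [[1.0000, -2.0000], [12.0000, -11.0000]] (det J = 13.0000).
Solving J·Δ = −F gives Δ = (-7.9615, -8.2308).
Then the next iterate is (x, y)₁ = (-6.4615, -9.2308).
Re-evaluating at (-6.4615, -9.2308): F = (-2613.931247, 1621.787536), so ‖F‖₂ = 3076.1715.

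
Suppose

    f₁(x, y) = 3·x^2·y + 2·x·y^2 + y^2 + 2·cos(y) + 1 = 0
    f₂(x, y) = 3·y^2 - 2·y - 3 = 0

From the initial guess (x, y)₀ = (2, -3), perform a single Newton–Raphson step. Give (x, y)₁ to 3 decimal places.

At (2, -3): F = (8.02002, 30.000).
Jacobian J = [[6·x·y + 2·y^2, 3·x^2 + 4·x·y + 2·y - 2·sin(y)], [0, 6·y - 2]].
At the point, J = [[-18.000, -17.71776], [0.000, -20.000]] (det J = 360.000).
Solving J·Δ = −F gives Δ = (-1.031, 1.500).
Then the next iterate is (x, y)₁ = (0.969, -1.500).

(0.969, -1.500)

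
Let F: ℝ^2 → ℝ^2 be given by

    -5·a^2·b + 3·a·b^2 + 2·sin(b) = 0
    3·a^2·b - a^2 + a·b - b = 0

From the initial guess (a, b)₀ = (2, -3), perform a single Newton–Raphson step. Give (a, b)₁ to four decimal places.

At (2, -3): F = (113.717760, -43.0000).
Jacobian J = [[-10·a·b + 3·b^2, -5·a^2 + 6·a·b + 2·cos(b)], [6·a·b - 2·a + b, 3·a^2 + a - 1]].
At the point, J = [[87.0000, -57.979985], [-43.0000, 13.0000]] (det J = -1362.139355).
Solving J·Δ = −F gives Δ = (-0.7450, 0.8434).
Then the next iterate is (a, b)₁ = (1.2550, -2.1566).

(1.2550, -2.1566)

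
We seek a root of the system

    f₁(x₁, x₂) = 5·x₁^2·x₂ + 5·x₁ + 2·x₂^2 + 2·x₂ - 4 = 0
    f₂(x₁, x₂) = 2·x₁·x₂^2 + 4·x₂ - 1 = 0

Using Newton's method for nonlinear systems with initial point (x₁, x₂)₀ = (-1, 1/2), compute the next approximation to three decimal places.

At (-1, 1/2): F = (-5.000, 0.500).
Jacobian J = [[10·x₁·x₂ + 5, 5·x₁^2 + 4·x₂ + 2], [2·x₂^2, 4·x₁·x₂ + 4]].
At the point, J = [[0.000, 9.000], [0.500, 2.000]] (det J = -4.500).
Solving J·Δ = −F gives Δ = (-3.222, 0.556).
Then the next iterate is (x₁, x₂)₁ = (-4.222, 1.056).

(-4.222, 1.056)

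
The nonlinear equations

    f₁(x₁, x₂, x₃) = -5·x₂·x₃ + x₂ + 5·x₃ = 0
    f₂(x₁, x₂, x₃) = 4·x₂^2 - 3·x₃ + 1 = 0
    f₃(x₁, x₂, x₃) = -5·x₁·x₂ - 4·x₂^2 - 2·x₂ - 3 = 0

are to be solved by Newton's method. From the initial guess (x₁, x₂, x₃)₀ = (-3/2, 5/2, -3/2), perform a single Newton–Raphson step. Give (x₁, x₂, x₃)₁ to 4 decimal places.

(-0.8930, 0.9940, -1.3735)

At (-3/2, 5/2, -3/2): F = (13.7500, 30.5000, -14.2500).
Jacobian J = [[0, -5·x₃ + 1, -5·x₂ + 5], [0, 8·x₂, -3], [-5·x₂, -5·x₁ - 8·x₂ - 2, 0]].
At the point, J = [[0.0000, 8.5000, -7.5000], [0.0000, 20.0000, -3.0000], [-12.5000, -14.5000, 0.0000]] (det J = -1556.2500).
Solving J·Δ = −F gives Δ = (0.6070, -1.5060, 0.1265).
Then the next iterate is (x₁, x₂, x₃)₁ = (-0.8930, 0.9940, -1.3735).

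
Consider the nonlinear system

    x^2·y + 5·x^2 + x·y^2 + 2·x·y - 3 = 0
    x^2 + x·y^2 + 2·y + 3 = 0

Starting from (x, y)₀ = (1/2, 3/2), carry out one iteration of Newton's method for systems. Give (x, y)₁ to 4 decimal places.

(0.9942, -1.0660)

At (1/2, 3/2): F = (1.2500, 7.3750).
Jacobian J = [[2·x·y + 10·x + y^2 + 2·y, x^2 + 2·x·y + 2·x], [2·x + y^2, 2·x·y + 2]].
At the point, J = [[11.7500, 2.7500], [3.2500, 3.5000]] (det J = 32.1875).
Solving J·Δ = −F gives Δ = (0.4942, -2.5660).
Then the next iterate is (x, y)₁ = (0.9942, -1.0660).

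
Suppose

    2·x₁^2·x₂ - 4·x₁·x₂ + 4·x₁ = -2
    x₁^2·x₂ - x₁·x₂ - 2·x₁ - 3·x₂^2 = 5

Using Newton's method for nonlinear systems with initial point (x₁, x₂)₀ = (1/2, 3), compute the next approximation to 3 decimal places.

At (1/2, 3): F = (-0.500, -33.750).
Jacobian J = [[4·x₁·x₂ - 4·x₂ + 4, 2·x₁^2 - 4·x₁], [2·x₁·x₂ - x₂ - 2, x₁^2 - x₁ - 6·x₂]].
At the point, J = [[-2.000, -1.500], [-2.000, -18.250]] (det J = 33.500).
Solving J·Δ = −F gives Δ = (1.239, -1.985).
Then the next iterate is (x₁, x₂)₁ = (1.739, 1.015).

(1.739, 1.015)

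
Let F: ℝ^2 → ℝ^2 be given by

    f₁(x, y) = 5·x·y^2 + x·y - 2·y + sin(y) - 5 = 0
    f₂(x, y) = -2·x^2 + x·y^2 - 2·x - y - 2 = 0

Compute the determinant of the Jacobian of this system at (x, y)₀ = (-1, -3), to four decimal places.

J = [[5·y^2 + y, 10·x·y + x + cos(y) - 2], [-4·x + y^2 - 2, 2·x·y - 1]].
At the point, J = [[42.0000, 26.010008], [11.0000, 5.0000]].
det J = -76.1101.

-76.1101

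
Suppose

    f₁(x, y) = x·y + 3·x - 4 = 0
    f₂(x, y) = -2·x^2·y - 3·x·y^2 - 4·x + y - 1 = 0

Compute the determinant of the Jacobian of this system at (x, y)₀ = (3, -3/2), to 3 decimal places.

J = [[y + 3, x], [-4·x·y - 3·y^2 - 4, -2·x^2 - 6·x·y + 1]].
At the point, J = [[1.500, 3.000], [7.250, 10.000]].
det J = -6.750.

-6.750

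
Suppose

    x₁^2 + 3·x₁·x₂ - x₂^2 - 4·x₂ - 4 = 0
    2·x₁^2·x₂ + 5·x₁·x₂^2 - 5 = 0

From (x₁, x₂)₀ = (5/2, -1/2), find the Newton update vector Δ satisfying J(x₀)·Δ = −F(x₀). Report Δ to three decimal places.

(-2.167, 1.630)

At (5/2, -1/2): F = (0.250, -8.125).
Jacobian J = [[2·x₁ + 3·x₂, 3·x₁ - 2·x₂ - 4], [4·x₁·x₂ + 5·x₂^2, 2·x₁^2 + 10·x₁·x₂]].
At the point, J = [[3.500, 4.500], [-3.750, 0.000]] (det J = 16.875).
Solving J·Δ = −F gives Δ = (-2.167, 1.630).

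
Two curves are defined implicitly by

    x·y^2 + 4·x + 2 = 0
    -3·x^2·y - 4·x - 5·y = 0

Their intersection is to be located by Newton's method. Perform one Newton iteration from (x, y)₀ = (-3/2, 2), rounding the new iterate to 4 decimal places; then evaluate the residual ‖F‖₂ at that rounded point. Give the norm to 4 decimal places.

At (-3/2, 2): F = (-10.0000, -17.5000).
Jacobian J = [[y^2 + 4, 2·x·y], [-6·x·y - 4, -3·x^2 - 5]].
At the point, J = [[8.0000, -6.0000], [14.0000, -11.7500]] (det J = -10.0000).
Solving J·Δ = −F gives Δ = (1.2500, 0.0000).
Then the next iterate is (x, y)₁ = (-0.2500, 2.0000).
Re-evaluating at (-0.2500, 2.0000): F = (0.0000, -9.3750), so ‖F‖₂ = 9.3750.

9.3750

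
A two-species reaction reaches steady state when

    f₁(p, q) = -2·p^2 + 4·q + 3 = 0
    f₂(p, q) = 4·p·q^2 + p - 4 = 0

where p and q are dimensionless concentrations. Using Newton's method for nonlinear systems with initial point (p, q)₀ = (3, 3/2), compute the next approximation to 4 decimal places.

(2.0932, 1.0297)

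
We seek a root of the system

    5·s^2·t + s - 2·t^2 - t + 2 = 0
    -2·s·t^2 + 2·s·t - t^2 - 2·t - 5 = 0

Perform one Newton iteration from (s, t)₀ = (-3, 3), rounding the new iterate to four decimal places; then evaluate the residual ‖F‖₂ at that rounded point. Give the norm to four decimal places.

At (-3, 3): F = (113.0000, 16.0000).
Jacobian J = [[10·s·t + 1, 5·s^2 - 4·t - 1], [-2·t^2 + 2·t, -4·s·t + 2·s - 2·t - 2]].
At the point, J = [[-89.0000, 32.0000], [-12.0000, 22.0000]] (det J = -1574.0000).
Solving J·Δ = −F gives Δ = (1.2541, -0.0432).
Then the next iterate is (s, t)₁ = (-1.7459, 2.9568).
Re-evaluating at (-1.7459, 2.9568): F = (24.876066, 0.546821), so ‖F‖₂ = 24.8821.

24.8821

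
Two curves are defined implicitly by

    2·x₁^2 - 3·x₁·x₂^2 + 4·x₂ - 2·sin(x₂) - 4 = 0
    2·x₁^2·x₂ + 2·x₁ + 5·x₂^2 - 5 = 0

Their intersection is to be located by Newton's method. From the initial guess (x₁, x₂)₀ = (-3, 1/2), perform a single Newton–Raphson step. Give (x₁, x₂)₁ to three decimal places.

At (-3, 1/2): F = (17.29115, -0.750).
Jacobian J = [[4·x₁ - 3·x₂^2, -6·x₁·x₂ - 2·cos(x₂) + 4], [4·x₁·x₂ + 2, 2·x₁^2 + 10·x₂]].
At the point, J = [[-12.750, 11.24483], [-4.000, 23.000]] (det J = -248.27066).
Solving J·Δ = −F gives Δ = (1.636, 0.317).
Then the next iterate is (x₁, x₂)₁ = (-1.364, 0.817).

(-1.364, 0.817)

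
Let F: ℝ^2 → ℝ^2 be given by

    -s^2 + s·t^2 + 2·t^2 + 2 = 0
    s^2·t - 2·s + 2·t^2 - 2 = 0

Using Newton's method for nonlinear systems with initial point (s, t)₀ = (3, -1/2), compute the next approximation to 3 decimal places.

(1.464, 0.117)

At (3, -1/2): F = (-5.750, -12.000).
Jacobian J = [[-2·s + t^2, 2·s·t + 4·t], [2·s·t - 2, s^2 + 4·t]].
At the point, J = [[-5.750, -5.000], [-5.000, 7.000]] (det J = -65.250).
Solving J·Δ = −F gives Δ = (-1.536, 0.617).
Then the next iterate is (s, t)₁ = (1.464, 0.117).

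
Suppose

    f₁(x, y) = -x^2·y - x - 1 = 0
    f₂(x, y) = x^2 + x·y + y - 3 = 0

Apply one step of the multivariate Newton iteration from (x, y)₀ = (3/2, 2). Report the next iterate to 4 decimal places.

(0.2300, 2.8400)

At (3/2, 2): F = (-7.0000, 4.2500).
Jacobian J = [[-2·x·y - 1, -x^2], [2·x + y, x + 1]].
At the point, J = [[-7.0000, -2.2500], [5.0000, 2.5000]] (det J = -6.2500).
Solving J·Δ = −F gives Δ = (-1.2700, 0.8400).
Then the next iterate is (x, y)₁ = (0.2300, 2.8400).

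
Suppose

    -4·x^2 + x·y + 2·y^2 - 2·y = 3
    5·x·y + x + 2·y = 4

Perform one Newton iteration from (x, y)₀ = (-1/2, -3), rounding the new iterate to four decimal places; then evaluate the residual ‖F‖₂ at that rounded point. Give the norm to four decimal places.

At (-1/2, -3): F = (21.5000, -3.0000).
Jacobian J = [[-8·x + y, x + 4·y - 2], [5·y + 1, 5·x + 2]].
At the point, J = [[1.0000, -14.5000], [-14.0000, -0.5000]] (det J = -203.5000).
Solving J·Δ = −F gives Δ = (-0.2666, 1.4644).
Then the next iterate is (x, y)₁ = (-0.7666, -1.5356).
Re-evaluating at (-0.7666, -1.5356): F = (3.613823, -1.951845), so ‖F‖₂ = 4.1072.

4.1072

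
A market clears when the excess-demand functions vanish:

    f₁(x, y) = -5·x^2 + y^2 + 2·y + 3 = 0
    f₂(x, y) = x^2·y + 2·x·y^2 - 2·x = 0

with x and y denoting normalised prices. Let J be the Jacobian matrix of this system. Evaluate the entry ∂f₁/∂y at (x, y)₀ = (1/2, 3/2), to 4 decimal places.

∂f₁/∂y = 2·y + 2.
At (1/2, 3/2) this is 5.0000.

5.0000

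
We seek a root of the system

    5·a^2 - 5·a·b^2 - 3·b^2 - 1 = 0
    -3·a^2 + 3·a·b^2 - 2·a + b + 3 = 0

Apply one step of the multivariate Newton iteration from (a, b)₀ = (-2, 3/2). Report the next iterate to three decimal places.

(-0.698, 1.783)

At (-2, 3/2): F = (34.750, -17.000).
Jacobian J = [[10·a - 5·b^2, -10·a·b - 6·b], [-6·a + 3·b^2 - 2, 6·a·b + 1]].
At the point, J = [[-31.250, 21.000], [16.750, -17.000]] (det J = 179.500).
Solving J·Δ = −F gives Δ = (1.302, 0.283).
Then the next iterate is (a, b)₁ = (-0.698, 1.783).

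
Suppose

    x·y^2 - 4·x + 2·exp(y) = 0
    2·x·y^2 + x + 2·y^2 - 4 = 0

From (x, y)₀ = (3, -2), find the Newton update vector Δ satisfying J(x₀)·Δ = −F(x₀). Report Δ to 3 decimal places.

At (3, -2): F = (0.27067, 31.000).
Jacobian J = [[y^2 - 4, 2·x·y + 2·exp(y)], [2·y^2 + 1, 4·x·y + 4·y]].
At the point, J = [[0.000, -11.72933], [9.000, -32.000]] (det J = 105.56396).
Solving J·Δ = −F gives Δ = (-3.362, 0.023).

(-3.362, 0.023)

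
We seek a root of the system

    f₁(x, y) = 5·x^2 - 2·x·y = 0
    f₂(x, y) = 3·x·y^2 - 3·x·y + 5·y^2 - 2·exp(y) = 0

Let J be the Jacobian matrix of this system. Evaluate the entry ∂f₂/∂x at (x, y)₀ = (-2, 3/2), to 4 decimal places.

∂f₂/∂x = 3·y^2 - 3·y.
At (-2, 3/2) this is 2.2500.

2.2500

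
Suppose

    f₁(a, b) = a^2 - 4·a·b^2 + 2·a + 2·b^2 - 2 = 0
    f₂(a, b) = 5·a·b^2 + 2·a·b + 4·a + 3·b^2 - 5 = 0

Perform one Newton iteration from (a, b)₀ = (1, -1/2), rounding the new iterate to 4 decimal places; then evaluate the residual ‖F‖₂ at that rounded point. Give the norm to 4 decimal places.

At (1, -1/2): F = (0.5000, 0.0000).
Jacobian J = [[2·a - 4·b^2 + 2, -8·a·b + 4·b], [5·b^2 + 2·b + 4, 10·a·b + 2·a + 6·b]].
At the point, J = [[3.0000, 2.0000], [4.2500, -6.0000]] (det J = -26.5000).
Solving J·Δ = −F gives Δ = (-0.1132, -0.0802).
Then the next iterate is (a, b)₁ = (0.8868, -0.5802).
Re-evaluating at (0.8868, -0.5802): F = (0.039177, 0.020680), so ‖F‖₂ = 0.0443.

0.0443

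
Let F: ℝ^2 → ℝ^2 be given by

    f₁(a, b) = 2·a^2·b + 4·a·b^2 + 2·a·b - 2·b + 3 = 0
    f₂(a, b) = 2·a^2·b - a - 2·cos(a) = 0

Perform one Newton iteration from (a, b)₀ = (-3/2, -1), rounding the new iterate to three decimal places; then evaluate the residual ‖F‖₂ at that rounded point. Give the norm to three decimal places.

8146.233

At (-3/2, -1): F = (-2.500, -3.14147).
Jacobian J = [[4·a·b + 4·b^2 + 2·b, 2·a^2 + 8·a·b + 2·a - 2], [4·a·b + 2·sin(a) - 1, 2·a^2]].
At the point, J = [[8.000, 11.500], [3.00501, 4.500]] (det J = 1.44238).
Solving J·Δ = −F gives Δ = (-17.247, 12.215).
Then the next iterate is (a, b)₁ = (-18.747, 11.215).
Re-evaluating at (-18.747, 11.215): F = (-1988.60907, 7899.78121), so ‖F‖₂ = 8146.233.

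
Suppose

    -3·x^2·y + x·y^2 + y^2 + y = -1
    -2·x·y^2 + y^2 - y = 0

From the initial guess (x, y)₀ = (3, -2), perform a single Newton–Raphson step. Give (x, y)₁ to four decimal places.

At (3, -2): F = (69.0000, -18.0000).
Jacobian J = [[-6·x·y + y^2, -3·x^2 + 2·x·y + 2·y + 1], [-2·y^2, -4·x·y + 2·y - 1]].
At the point, J = [[40.0000, -42.0000], [-8.0000, 19.0000]] (det J = 424.0000).
Solving J·Δ = −F gives Δ = (-1.3090, 0.3962).
Then the next iterate is (x, y)₁ = (1.6910, -1.6038).

(1.6910, -1.6038)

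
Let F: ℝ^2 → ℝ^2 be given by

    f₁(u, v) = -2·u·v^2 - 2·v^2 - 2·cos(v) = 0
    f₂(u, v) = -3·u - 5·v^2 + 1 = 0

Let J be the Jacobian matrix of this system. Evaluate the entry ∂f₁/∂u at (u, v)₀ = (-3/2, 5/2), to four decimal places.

-12.5000

∂f₁/∂u = -2·v^2.
At (-3/2, 5/2) this is -12.5000.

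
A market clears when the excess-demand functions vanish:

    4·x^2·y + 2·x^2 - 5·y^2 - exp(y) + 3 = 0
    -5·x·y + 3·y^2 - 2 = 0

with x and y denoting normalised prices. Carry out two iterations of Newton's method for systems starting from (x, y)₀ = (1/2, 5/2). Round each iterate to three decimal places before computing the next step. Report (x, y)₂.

At (1/2, 5/2): F = (-37.43249, 10.500).
Jacobian J = [[8·x·y + 4·x, 4·x^2 - 10·y - exp(y)], [-5·y, -5·x + 6·y]].
At the point, J = [[12.000, -36.18249], [-12.500, 12.500]] (det J = -302.28117).
Solving J·Δ = −F gives Δ = (-0.291, -1.131).
Then the next iterate is (x, y)₁ = (0.209, 1.369).
Round to (0.209, 1.369) and repeat: F = (-9.97566, 2.19188), J = [[3.12497, -17.44669], [-6.845, 7.169]].
Δ = (-0.343, -0.633), so (x, y)₂ = (-0.134, 0.736).

(-0.134, 0.736)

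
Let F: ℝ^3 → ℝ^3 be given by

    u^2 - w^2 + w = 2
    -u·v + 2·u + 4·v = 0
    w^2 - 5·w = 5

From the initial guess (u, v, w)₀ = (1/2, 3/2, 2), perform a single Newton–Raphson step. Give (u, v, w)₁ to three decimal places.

At (1/2, 3/2, 2): F = (-3.750, 6.250, -11.000).
Jacobian J = [[2·u, 0, -2·w + 1], [-v + 2, -u + 4, 0], [0, 0, 2·w - 5]].
At the point, J = [[1.000, 0.000, -3.000], [0.500, 3.500, 0.000], [0.000, 0.000, -1.000]] (det J = -3.500).
Solving J·Δ = −F gives Δ = (-29.250, 2.393, -11.000).
Then the next iterate is (u, v, w)₁ = (-28.750, 3.893, -9.000).

(-28.750, 3.893, -9.000)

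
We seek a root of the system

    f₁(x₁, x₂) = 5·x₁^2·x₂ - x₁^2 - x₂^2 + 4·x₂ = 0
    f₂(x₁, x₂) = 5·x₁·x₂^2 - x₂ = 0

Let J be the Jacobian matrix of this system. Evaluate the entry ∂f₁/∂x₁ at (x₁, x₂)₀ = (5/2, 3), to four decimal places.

∂f₁/∂x₁ = 10·x₁·x₂ - 2·x₁.
At (5/2, 3) this is 70.0000.

70.0000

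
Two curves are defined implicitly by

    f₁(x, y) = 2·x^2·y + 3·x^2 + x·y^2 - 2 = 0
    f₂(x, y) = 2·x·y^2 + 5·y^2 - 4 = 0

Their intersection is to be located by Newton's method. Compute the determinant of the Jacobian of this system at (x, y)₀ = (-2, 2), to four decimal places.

-96.0000

J = [[4·x·y + 6·x + y^2, 2·x^2 + 2·x·y], [2·y^2, 4·x·y + 10·y]].
At the point, J = [[-24.0000, 0.0000], [8.0000, 4.0000]].
det J = -96.0000.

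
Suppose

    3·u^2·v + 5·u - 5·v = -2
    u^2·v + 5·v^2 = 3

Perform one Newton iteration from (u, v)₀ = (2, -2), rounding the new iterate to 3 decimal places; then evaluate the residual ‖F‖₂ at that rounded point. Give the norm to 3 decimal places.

1.603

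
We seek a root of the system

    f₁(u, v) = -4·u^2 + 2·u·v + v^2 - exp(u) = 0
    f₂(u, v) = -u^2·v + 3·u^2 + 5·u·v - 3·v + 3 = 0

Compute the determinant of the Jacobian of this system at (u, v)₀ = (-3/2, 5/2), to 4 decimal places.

J = [[-8·u + 2·v - exp(u), 2·u + 2·v], [-2·u·v + 6·u + 5·v, -u^2 + 5·u - 3]].
At the point, J = [[16.776870, 2.0000], [11.0000, -12.7500]].
det J = -235.9051.

-235.9051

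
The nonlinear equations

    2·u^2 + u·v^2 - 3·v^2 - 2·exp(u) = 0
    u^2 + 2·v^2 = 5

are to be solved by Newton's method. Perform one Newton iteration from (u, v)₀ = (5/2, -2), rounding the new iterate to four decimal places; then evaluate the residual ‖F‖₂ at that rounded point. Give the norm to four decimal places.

8.7540

At (5/2, -2): F = (-13.864988, 9.2500).
Jacobian J = [[4·u + v^2 - 2·exp(u), 2·u·v - 6·v], [2·u, 4·v]].
At the point, J = [[-10.364988, 2.0000], [5.0000, -8.0000]] (det J = 72.919903).
Solving J·Δ = −F gives Δ = (-1.2674, 0.3641).
Then the next iterate is (u, v)₁ = (1.2326, -1.6359).
Re-evaluating at (1.2326, -1.6359): F = (-8.551528, 1.871640), so ‖F‖₂ = 8.7540.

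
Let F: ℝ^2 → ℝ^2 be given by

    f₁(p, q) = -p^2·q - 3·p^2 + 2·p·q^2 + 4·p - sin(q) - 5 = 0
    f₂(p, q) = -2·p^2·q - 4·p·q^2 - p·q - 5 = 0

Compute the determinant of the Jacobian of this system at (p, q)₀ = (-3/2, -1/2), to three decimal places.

J = [[-2·p·q - 6·p + 2·q^2 + 4, -p^2 + 4·p·q - cos(q)], [-4·p·q - 4·q^2 - q, -2·p^2 - 8·p·q - p]].
At the point, J = [[12.000, -0.12758], [-3.500, -9.000]].
det J = -108.447.

-108.447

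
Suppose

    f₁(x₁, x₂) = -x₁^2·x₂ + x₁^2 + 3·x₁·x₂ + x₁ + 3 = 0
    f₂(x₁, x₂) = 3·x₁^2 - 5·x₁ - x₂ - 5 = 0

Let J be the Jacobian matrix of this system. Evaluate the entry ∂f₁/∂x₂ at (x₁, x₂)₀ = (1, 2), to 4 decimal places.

∂f₁/∂x₂ = -x₁^2 + 3·x₁.
At (1, 2) this is 2.0000.

2.0000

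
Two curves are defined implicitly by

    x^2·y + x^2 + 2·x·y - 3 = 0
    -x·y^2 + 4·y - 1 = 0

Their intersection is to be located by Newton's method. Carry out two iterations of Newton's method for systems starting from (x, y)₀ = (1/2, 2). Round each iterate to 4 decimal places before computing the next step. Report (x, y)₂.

(1.4990, 0.2722)

At (1/2, 2): F = (-0.2500, 5.0000).
Jacobian J = [[2·x·y + 2·x + 2·y, x^2 + 2·x], [-y^2, -2·x·y + 4]].
At the point, J = [[7.0000, 1.2500], [-4.0000, 2.0000]] (det J = 19.0000).
Solving J·Δ = −F gives Δ = (0.3553, -1.7895).
Then the next iterate is (x, y)₁ = (0.8553, 0.2105).
Round to (0.8553, 0.2105) and repeat: F = (-1.754392, -0.195899), J = [[2.491681, 2.442138], [-0.044310, 3.639919]].
Δ = (0.6437, 0.0617), so (x, y)₂ = (1.4990, 0.2722).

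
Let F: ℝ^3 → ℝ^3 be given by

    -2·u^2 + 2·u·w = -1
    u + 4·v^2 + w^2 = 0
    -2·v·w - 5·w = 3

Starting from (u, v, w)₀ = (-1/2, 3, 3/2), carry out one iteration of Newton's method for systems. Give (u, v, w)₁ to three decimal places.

At (-1/2, 3, 3/2): F = (-1.000, 37.750, -19.500).
Jacobian J = [[-4·u + 2·w, 0, 2·u], [1, 8·v, 2·w], [0, -2·w, -2·v - 5]].
At the point, J = [[5.000, 0.000, -1.000], [1.000, 24.000, 3.000], [0.000, -3.000, -11.000]] (det J = -1272.000).
Solving J·Δ = −F gives Δ = (-0.078, -1.396, -1.392).
Then the next iterate is (u, v, w)₁ = (-0.578, 1.604, 0.108).

(-0.578, 1.604, 0.108)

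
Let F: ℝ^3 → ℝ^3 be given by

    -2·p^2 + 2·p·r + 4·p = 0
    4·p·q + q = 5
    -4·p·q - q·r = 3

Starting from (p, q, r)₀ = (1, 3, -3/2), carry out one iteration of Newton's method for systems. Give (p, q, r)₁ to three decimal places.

(0.333, 2.600, -2.000)

At (1, 3, -3/2): F = (-1.000, 10.000, -10.500).
Jacobian J = [[-4·p + 2·r + 4, 0, 2·p], [4·q, 4·p + 1, 0], [-4·q, -4·p - r, -q]].
At the point, J = [[-3.000, 0.000, 2.000], [12.000, 5.000, 0.000], [-12.000, -2.500, -3.000]] (det J = 105.000).
Solving J·Δ = −F gives Δ = (-0.667, -0.400, -0.500).
Then the next iterate is (p, q, r)₁ = (0.333, 2.600, -2.000).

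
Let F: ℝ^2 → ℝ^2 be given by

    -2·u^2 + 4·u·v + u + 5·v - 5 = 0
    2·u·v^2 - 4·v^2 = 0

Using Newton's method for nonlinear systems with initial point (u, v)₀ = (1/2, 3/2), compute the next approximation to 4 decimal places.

At (1/2, 3/2): F = (5.5000, -6.7500).
Jacobian J = [[-4·u + 4·v + 1, 4·u + 5], [2·v^2, 4·u·v - 8·v]].
At the point, J = [[5.0000, 7.0000], [4.5000, -9.0000]] (det J = -76.5000).
Solving J·Δ = −F gives Δ = (-0.0294, -0.7647).
Then the next iterate is (u, v)₁ = (0.4706, 0.7353).

(0.4706, 0.7353)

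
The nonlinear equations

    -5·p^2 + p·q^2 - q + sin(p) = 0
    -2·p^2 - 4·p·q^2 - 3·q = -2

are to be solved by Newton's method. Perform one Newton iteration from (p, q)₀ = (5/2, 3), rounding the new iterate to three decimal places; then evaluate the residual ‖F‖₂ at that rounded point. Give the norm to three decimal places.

31.002

At (5/2, 3): F = (-11.15153, -109.500).
Jacobian J = [[-10·p + q^2 + cos(p), 2·p·q - 1], [-4·p - 4·q^2, -8·p·q - 3]].
At the point, J = [[-16.80114, 14.000], [-46.000, -63.000]] (det J = 1702.47205).
Solving J·Δ = −F gives Δ = (-1.313, -0.779).
Then the next iterate is (p, q)₁ = (1.187, 2.221).
Re-evaluating at (1.187, 2.221): F = (-2.48331, -30.90207), so ‖F‖₂ = 31.002.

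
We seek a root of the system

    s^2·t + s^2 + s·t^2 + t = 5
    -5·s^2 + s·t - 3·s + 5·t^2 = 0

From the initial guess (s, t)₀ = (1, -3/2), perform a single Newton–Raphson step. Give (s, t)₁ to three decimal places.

(3.133, -3.584)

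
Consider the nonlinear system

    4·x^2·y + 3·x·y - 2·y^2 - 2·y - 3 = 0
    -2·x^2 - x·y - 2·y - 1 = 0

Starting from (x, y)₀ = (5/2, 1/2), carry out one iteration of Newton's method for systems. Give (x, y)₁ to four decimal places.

(0.9000, 0.7333)

At (5/2, 1/2): F = (11.7500, -15.7500).
Jacobian J = [[8·x·y + 3·y, 4·x^2 + 3·x - 4·y - 2], [-4·x - y, -x - 2]].
At the point, J = [[11.5000, 28.5000], [-10.5000, -4.5000]] (det J = 247.5000).
Solving J·Δ = −F gives Δ = (-1.6000, 0.2333).
Then the next iterate is (x, y)₁ = (0.9000, 0.7333).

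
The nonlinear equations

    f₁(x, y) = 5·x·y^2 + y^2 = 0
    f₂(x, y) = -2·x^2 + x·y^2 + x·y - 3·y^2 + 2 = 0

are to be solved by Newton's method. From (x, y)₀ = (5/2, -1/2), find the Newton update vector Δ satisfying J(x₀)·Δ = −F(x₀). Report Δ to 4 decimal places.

(-1.1156, 0.1467)

At (5/2, -1/2): F = (3.3750, -11.8750).
Jacobian J = [[5·y^2, 10·x·y + 2·y], [-4·x + y^2 + y, 2·x·y + x - 6·y]].
At the point, J = [[1.2500, -13.5000], [-10.2500, 3.0000]] (det J = -134.6250).
Solving J·Δ = −F gives Δ = (-1.1156, 0.1467).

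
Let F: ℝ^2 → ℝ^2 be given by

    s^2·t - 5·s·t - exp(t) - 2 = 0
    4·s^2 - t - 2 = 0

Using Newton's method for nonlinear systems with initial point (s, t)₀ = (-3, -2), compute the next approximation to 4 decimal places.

At (-3, -2): F = (-50.135335, 36.0000).
Jacobian J = [[2·s·t - 5·t, s^2 - 5·s - exp(t)], [8·s, -1]].
At the point, J = [[22.0000, 23.864665], [-24.0000, -1.0000]] (det J = 550.751953).
Solving J·Δ = −F gives Δ = (1.4689, 0.7467).
Then the next iterate is (s, t)₁ = (-1.5311, -1.2533).

(-1.5311, -1.2533)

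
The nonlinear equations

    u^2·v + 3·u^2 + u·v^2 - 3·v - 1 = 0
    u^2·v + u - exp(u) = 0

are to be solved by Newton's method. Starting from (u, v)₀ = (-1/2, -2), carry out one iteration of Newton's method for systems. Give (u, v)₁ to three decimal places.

At (-1/2, -2): F = (3.250, -1.60653).
Jacobian J = [[2·u·v + 6·u + v^2, u^2 + 2·u·v - 3], [2·u·v - exp(u) + 1, u^2]].
At the point, J = [[3.000, -0.750], [2.39347, 0.250]] (det J = 2.54510).
Solving J·Δ = −F gives Δ = (0.154, 4.950).
Then the next iterate is (u, v)₁ = (-0.346, 2.950).

(-0.346, 2.950)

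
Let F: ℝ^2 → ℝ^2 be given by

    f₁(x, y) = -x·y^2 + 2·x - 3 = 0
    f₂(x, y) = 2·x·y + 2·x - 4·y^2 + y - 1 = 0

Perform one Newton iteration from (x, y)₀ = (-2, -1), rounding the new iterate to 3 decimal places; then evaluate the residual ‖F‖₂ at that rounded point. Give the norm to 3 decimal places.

21.597

At (-2, -1): F = (-5.000, -6.000).
Jacobian J = [[-y^2 + 2, -2·x·y], [2·y + 2, 2·x - 8·y + 1]].
At the point, J = [[1.000, -4.000], [0.000, 5.000]] (det J = 5.000).
Solving J·Δ = −F gives Δ = (9.800, 1.200).
Then the next iterate is (x, y)₁ = (7.800, 0.200).
Re-evaluating at (7.800, 0.200): F = (12.288, 17.760), so ‖F‖₂ = 21.597.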